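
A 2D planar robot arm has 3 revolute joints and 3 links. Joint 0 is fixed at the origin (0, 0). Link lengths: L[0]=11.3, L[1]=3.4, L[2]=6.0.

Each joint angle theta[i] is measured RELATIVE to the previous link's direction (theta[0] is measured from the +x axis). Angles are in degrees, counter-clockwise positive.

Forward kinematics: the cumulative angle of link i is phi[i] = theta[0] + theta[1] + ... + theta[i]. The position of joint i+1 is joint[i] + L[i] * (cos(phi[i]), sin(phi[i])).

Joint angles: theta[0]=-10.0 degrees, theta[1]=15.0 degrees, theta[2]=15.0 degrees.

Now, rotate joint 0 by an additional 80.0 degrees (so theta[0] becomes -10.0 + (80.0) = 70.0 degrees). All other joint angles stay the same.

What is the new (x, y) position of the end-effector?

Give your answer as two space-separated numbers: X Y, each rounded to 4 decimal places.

Answer: 3.1193 19.9144

Derivation:
joint[0] = (0.0000, 0.0000)  (base)
link 0: phi[0] = 70 = 70 deg
  cos(70 deg) = 0.3420, sin(70 deg) = 0.9397
  joint[1] = (0.0000, 0.0000) + 11.3 * (0.3420, 0.9397) = (0.0000 + 3.8648, 0.0000 + 10.6185) = (3.8648, 10.6185)
link 1: phi[1] = 70 + 15 = 85 deg
  cos(85 deg) = 0.0872, sin(85 deg) = 0.9962
  joint[2] = (3.8648, 10.6185) + 3.4 * (0.0872, 0.9962) = (3.8648 + 0.2963, 10.6185 + 3.3871) = (4.1612, 14.0056)
link 2: phi[2] = 70 + 15 + 15 = 100 deg
  cos(100 deg) = -0.1736, sin(100 deg) = 0.9848
  joint[3] = (4.1612, 14.0056) + 6 * (-0.1736, 0.9848) = (4.1612 + -1.0419, 14.0056 + 5.9088) = (3.1193, 19.9144)
End effector: (3.1193, 19.9144)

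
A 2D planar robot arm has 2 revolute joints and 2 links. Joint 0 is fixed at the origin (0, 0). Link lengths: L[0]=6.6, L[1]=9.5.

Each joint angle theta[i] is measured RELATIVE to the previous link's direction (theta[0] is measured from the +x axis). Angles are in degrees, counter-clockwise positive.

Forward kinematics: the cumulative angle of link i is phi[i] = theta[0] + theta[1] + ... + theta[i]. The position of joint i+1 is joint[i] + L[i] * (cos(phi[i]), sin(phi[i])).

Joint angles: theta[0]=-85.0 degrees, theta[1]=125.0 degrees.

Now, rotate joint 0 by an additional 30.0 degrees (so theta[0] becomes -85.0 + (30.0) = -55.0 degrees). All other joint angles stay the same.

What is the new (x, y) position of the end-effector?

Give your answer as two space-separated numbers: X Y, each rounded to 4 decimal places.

joint[0] = (0.0000, 0.0000)  (base)
link 0: phi[0] = -55 = -55 deg
  cos(-55 deg) = 0.5736, sin(-55 deg) = -0.8192
  joint[1] = (0.0000, 0.0000) + 6.6 * (0.5736, -0.8192) = (0.0000 + 3.7856, 0.0000 + -5.4064) = (3.7856, -5.4064)
link 1: phi[1] = -55 + 125 = 70 deg
  cos(70 deg) = 0.3420, sin(70 deg) = 0.9397
  joint[2] = (3.7856, -5.4064) + 9.5 * (0.3420, 0.9397) = (3.7856 + 3.2492, -5.4064 + 8.9271) = (7.0348, 3.5207)
End effector: (7.0348, 3.5207)

Answer: 7.0348 3.5207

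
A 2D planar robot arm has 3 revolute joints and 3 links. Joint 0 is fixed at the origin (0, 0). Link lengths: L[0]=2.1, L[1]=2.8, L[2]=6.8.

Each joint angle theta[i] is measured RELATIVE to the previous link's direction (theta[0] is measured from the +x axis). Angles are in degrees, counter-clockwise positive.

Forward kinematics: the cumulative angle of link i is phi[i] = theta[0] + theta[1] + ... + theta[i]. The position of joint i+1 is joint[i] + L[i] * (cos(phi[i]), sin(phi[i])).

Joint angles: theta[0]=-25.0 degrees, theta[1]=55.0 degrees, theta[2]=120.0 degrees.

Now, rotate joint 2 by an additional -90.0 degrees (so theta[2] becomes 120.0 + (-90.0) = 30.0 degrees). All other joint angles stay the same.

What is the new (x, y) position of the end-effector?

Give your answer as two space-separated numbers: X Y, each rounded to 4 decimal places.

Answer: 7.7281 6.4015

Derivation:
joint[0] = (0.0000, 0.0000)  (base)
link 0: phi[0] = -25 = -25 deg
  cos(-25 deg) = 0.9063, sin(-25 deg) = -0.4226
  joint[1] = (0.0000, 0.0000) + 2.1 * (0.9063, -0.4226) = (0.0000 + 1.9032, 0.0000 + -0.8875) = (1.9032, -0.8875)
link 1: phi[1] = -25 + 55 = 30 deg
  cos(30 deg) = 0.8660, sin(30 deg) = 0.5000
  joint[2] = (1.9032, -0.8875) + 2.8 * (0.8660, 0.5000) = (1.9032 + 2.4249, -0.8875 + 1.4000) = (4.3281, 0.5125)
link 2: phi[2] = -25 + 55 + 30 = 60 deg
  cos(60 deg) = 0.5000, sin(60 deg) = 0.8660
  joint[3] = (4.3281, 0.5125) + 6.8 * (0.5000, 0.8660) = (4.3281 + 3.4000, 0.5125 + 5.8890) = (7.7281, 6.4015)
End effector: (7.7281, 6.4015)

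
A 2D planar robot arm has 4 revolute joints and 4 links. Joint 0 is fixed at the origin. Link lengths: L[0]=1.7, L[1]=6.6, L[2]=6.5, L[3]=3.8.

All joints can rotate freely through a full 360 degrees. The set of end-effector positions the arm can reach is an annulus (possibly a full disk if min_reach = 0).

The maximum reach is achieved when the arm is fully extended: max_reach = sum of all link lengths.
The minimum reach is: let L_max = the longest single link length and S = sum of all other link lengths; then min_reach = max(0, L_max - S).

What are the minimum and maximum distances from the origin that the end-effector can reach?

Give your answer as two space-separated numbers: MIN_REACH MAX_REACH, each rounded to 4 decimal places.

Answer: 0.0000 18.6000

Derivation:
Link lengths: [1.7, 6.6, 6.5, 3.8]
max_reach = 1.7 + 6.6 + 6.5 + 3.8 = 18.6
L_max = max([1.7, 6.6, 6.5, 3.8]) = 6.6
S (sum of others) = 18.6 - 6.6 = 12
min_reach = max(0, 6.6 - 12) = max(0, -5.4) = 0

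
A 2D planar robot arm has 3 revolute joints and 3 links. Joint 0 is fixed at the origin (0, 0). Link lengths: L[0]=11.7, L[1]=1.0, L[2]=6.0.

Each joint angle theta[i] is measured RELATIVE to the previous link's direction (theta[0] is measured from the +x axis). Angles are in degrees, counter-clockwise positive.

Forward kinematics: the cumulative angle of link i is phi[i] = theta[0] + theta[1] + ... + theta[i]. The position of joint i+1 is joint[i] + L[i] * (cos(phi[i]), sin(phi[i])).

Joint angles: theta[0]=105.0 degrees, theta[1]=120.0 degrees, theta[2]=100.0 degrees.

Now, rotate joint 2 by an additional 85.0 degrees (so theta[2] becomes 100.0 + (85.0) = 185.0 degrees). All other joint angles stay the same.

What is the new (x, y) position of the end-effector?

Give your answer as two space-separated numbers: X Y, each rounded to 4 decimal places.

joint[0] = (0.0000, 0.0000)  (base)
link 0: phi[0] = 105 = 105 deg
  cos(105 deg) = -0.2588, sin(105 deg) = 0.9659
  joint[1] = (0.0000, 0.0000) + 11.7 * (-0.2588, 0.9659) = (0.0000 + -3.0282, 0.0000 + 11.3013) = (-3.0282, 11.3013)
link 1: phi[1] = 105 + 120 = 225 deg
  cos(225 deg) = -0.7071, sin(225 deg) = -0.7071
  joint[2] = (-3.0282, 11.3013) + 1 * (-0.7071, -0.7071) = (-3.0282 + -0.7071, 11.3013 + -0.7071) = (-3.7353, 10.5942)
link 2: phi[2] = 105 + 120 + 185 = 410 deg
  cos(410 deg) = 0.6428, sin(410 deg) = 0.7660
  joint[3] = (-3.7353, 10.5942) + 6 * (0.6428, 0.7660) = (-3.7353 + 3.8567, 10.5942 + 4.5963) = (0.1214, 15.1905)
End effector: (0.1214, 15.1905)

Answer: 0.1214 15.1905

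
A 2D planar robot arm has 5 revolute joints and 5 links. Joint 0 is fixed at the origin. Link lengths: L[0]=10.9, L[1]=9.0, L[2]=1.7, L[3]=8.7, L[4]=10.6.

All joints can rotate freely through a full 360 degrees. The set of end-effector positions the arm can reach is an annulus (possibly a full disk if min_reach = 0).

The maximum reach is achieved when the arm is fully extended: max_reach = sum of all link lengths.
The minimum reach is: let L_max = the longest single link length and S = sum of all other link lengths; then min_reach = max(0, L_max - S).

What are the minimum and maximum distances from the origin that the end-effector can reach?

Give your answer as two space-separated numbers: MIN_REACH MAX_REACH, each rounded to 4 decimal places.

Answer: 0.0000 40.9000

Derivation:
Link lengths: [10.9, 9.0, 1.7, 8.7, 10.6]
max_reach = 10.9 + 9 + 1.7 + 8.7 + 10.6 = 40.9
L_max = max([10.9, 9.0, 1.7, 8.7, 10.6]) = 10.9
S (sum of others) = 40.9 - 10.9 = 30
min_reach = max(0, 10.9 - 30) = max(0, -19.1) = 0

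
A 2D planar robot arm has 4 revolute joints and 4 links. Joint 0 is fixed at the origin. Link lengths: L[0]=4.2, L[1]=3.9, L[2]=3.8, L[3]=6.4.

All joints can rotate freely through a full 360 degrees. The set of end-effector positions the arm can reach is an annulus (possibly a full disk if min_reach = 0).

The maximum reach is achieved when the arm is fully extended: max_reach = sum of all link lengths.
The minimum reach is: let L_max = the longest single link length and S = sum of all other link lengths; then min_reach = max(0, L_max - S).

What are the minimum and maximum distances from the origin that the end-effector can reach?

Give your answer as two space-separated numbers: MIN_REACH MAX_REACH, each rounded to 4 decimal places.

Answer: 0.0000 18.3000

Derivation:
Link lengths: [4.2, 3.9, 3.8, 6.4]
max_reach = 4.2 + 3.9 + 3.8 + 6.4 = 18.3
L_max = max([4.2, 3.9, 3.8, 6.4]) = 6.4
S (sum of others) = 18.3 - 6.4 = 11.9
min_reach = max(0, 6.4 - 11.9) = max(0, -5.5) = 0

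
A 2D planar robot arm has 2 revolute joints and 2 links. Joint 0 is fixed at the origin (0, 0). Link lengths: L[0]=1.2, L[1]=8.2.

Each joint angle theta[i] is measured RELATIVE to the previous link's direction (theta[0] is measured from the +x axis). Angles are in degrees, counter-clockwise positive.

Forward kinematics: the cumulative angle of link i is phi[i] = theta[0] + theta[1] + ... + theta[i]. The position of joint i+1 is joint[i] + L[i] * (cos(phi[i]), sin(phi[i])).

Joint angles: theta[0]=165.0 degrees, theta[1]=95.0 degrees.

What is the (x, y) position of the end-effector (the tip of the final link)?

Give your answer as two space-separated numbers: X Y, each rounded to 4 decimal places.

joint[0] = (0.0000, 0.0000)  (base)
link 0: phi[0] = 165 = 165 deg
  cos(165 deg) = -0.9659, sin(165 deg) = 0.2588
  joint[1] = (0.0000, 0.0000) + 1.2 * (-0.9659, 0.2588) = (0.0000 + -1.1591, 0.0000 + 0.3106) = (-1.1591, 0.3106)
link 1: phi[1] = 165 + 95 = 260 deg
  cos(260 deg) = -0.1736, sin(260 deg) = -0.9848
  joint[2] = (-1.1591, 0.3106) + 8.2 * (-0.1736, -0.9848) = (-1.1591 + -1.4239, 0.3106 + -8.0754) = (-2.5830, -7.7648)
End effector: (-2.5830, -7.7648)

Answer: -2.5830 -7.7648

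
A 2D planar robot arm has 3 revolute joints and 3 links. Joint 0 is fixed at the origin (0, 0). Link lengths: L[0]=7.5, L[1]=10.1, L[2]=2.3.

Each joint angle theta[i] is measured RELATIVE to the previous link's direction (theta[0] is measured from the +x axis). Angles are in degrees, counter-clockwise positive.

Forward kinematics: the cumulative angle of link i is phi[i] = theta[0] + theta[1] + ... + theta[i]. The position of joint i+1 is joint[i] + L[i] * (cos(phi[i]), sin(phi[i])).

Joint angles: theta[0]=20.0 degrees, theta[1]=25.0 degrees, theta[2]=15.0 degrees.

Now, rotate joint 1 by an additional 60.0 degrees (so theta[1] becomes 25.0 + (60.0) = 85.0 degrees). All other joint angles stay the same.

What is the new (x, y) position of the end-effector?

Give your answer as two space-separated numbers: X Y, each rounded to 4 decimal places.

Answer: 3.2836 14.3129

Derivation:
joint[0] = (0.0000, 0.0000)  (base)
link 0: phi[0] = 20 = 20 deg
  cos(20 deg) = 0.9397, sin(20 deg) = 0.3420
  joint[1] = (0.0000, 0.0000) + 7.5 * (0.9397, 0.3420) = (0.0000 + 7.0477, 0.0000 + 2.5652) = (7.0477, 2.5652)
link 1: phi[1] = 20 + 85 = 105 deg
  cos(105 deg) = -0.2588, sin(105 deg) = 0.9659
  joint[2] = (7.0477, 2.5652) + 10.1 * (-0.2588, 0.9659) = (7.0477 + -2.6141, 2.5652 + 9.7559) = (4.4336, 12.3210)
link 2: phi[2] = 20 + 85 + 15 = 120 deg
  cos(120 deg) = -0.5000, sin(120 deg) = 0.8660
  joint[3] = (4.4336, 12.3210) + 2.3 * (-0.5000, 0.8660) = (4.4336 + -1.1500, 12.3210 + 1.9919) = (3.2836, 14.3129)
End effector: (3.2836, 14.3129)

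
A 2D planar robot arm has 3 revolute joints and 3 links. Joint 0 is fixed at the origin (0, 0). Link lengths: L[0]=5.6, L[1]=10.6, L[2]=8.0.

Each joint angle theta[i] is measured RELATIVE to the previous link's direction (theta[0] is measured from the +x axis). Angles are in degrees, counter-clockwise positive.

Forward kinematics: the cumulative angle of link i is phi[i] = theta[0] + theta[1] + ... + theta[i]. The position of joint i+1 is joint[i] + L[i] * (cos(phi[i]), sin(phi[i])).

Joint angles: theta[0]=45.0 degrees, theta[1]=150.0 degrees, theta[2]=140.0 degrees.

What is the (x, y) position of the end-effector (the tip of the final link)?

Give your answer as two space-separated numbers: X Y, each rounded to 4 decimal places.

Answer: 0.9714 -2.1646

Derivation:
joint[0] = (0.0000, 0.0000)  (base)
link 0: phi[0] = 45 = 45 deg
  cos(45 deg) = 0.7071, sin(45 deg) = 0.7071
  joint[1] = (0.0000, 0.0000) + 5.6 * (0.7071, 0.7071) = (0.0000 + 3.9598, 0.0000 + 3.9598) = (3.9598, 3.9598)
link 1: phi[1] = 45 + 150 = 195 deg
  cos(195 deg) = -0.9659, sin(195 deg) = -0.2588
  joint[2] = (3.9598, 3.9598) + 10.6 * (-0.9659, -0.2588) = (3.9598 + -10.2388, 3.9598 + -2.7435) = (-6.2790, 1.2163)
link 2: phi[2] = 45 + 150 + 140 = 335 deg
  cos(335 deg) = 0.9063, sin(335 deg) = -0.4226
  joint[3] = (-6.2790, 1.2163) + 8 * (0.9063, -0.4226) = (-6.2790 + 7.2505, 1.2163 + -3.3809) = (0.9714, -2.1646)
End effector: (0.9714, -2.1646)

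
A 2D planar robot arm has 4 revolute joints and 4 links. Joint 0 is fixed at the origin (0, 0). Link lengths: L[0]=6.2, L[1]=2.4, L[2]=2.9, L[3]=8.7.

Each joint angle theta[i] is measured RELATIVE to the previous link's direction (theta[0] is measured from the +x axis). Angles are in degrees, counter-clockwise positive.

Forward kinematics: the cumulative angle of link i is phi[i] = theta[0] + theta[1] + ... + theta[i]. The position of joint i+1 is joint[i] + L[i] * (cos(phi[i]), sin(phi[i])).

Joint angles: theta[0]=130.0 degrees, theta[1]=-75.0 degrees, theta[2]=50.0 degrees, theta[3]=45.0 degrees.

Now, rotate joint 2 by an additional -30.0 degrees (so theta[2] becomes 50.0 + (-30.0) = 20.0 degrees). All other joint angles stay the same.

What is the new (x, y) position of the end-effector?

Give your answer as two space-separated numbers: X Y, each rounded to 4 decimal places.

Answer: -6.2081 17.0510

Derivation:
joint[0] = (0.0000, 0.0000)  (base)
link 0: phi[0] = 130 = 130 deg
  cos(130 deg) = -0.6428, sin(130 deg) = 0.7660
  joint[1] = (0.0000, 0.0000) + 6.2 * (-0.6428, 0.7660) = (0.0000 + -3.9853, 0.0000 + 4.7495) = (-3.9853, 4.7495)
link 1: phi[1] = 130 + -75 = 55 deg
  cos(55 deg) = 0.5736, sin(55 deg) = 0.8192
  joint[2] = (-3.9853, 4.7495) + 2.4 * (0.5736, 0.8192) = (-3.9853 + 1.3766, 4.7495 + 1.9660) = (-2.6087, 6.7154)
link 2: phi[2] = 130 + -75 + 20 = 75 deg
  cos(75 deg) = 0.2588, sin(75 deg) = 0.9659
  joint[3] = (-2.6087, 6.7154) + 2.9 * (0.2588, 0.9659) = (-2.6087 + 0.7506, 6.7154 + 2.8012) = (-1.8581, 9.5166)
link 3: phi[3] = 130 + -75 + 20 + 45 = 120 deg
  cos(120 deg) = -0.5000, sin(120 deg) = 0.8660
  joint[4] = (-1.8581, 9.5166) + 8.7 * (-0.5000, 0.8660) = (-1.8581 + -4.3500, 9.5166 + 7.5344) = (-6.2081, 17.0510)
End effector: (-6.2081, 17.0510)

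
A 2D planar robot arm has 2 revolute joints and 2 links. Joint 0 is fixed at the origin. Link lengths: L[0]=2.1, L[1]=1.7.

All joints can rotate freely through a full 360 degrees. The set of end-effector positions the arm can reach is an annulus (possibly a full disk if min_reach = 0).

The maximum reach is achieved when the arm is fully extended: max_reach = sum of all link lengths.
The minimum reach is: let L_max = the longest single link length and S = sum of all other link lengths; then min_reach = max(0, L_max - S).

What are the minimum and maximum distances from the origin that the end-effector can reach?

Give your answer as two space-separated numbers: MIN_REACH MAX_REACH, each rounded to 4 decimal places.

Answer: 0.4000 3.8000

Derivation:
Link lengths: [2.1, 1.7]
max_reach = 2.1 + 1.7 = 3.8
L_max = max([2.1, 1.7]) = 2.1
S (sum of others) = 3.8 - 2.1 = 1.7
min_reach = max(0, 2.1 - 1.7) = max(0, 0.4) = 0.4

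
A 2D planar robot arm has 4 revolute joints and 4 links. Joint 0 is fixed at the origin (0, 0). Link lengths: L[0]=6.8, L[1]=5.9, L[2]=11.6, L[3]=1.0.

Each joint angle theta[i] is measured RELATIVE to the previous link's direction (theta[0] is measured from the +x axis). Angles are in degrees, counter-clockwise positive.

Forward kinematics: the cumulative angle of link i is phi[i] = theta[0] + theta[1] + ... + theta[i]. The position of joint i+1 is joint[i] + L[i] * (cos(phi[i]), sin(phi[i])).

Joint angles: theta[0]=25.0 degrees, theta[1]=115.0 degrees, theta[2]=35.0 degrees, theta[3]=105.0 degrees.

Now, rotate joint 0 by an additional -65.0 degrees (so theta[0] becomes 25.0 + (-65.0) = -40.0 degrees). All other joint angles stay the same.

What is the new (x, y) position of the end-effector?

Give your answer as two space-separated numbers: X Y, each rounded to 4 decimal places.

Answer: 1.9495 11.6549

Derivation:
joint[0] = (0.0000, 0.0000)  (base)
link 0: phi[0] = -40 = -40 deg
  cos(-40 deg) = 0.7660, sin(-40 deg) = -0.6428
  joint[1] = (0.0000, 0.0000) + 6.8 * (0.7660, -0.6428) = (0.0000 + 5.2091, 0.0000 + -4.3710) = (5.2091, -4.3710)
link 1: phi[1] = -40 + 115 = 75 deg
  cos(75 deg) = 0.2588, sin(75 deg) = 0.9659
  joint[2] = (5.2091, -4.3710) + 5.9 * (0.2588, 0.9659) = (5.2091 + 1.5270, -4.3710 + 5.6990) = (6.7361, 1.3280)
link 2: phi[2] = -40 + 115 + 35 = 110 deg
  cos(110 deg) = -0.3420, sin(110 deg) = 0.9397
  joint[3] = (6.7361, 1.3280) + 11.6 * (-0.3420, 0.9397) = (6.7361 + -3.9674, 1.3280 + 10.9004) = (2.7687, 12.2284)
link 3: phi[3] = -40 + 115 + 35 + 105 = 215 deg
  cos(215 deg) = -0.8192, sin(215 deg) = -0.5736
  joint[4] = (2.7687, 12.2284) + 1 * (-0.8192, -0.5736) = (2.7687 + -0.8192, 12.2284 + -0.5736) = (1.9495, 11.6549)
End effector: (1.9495, 11.6549)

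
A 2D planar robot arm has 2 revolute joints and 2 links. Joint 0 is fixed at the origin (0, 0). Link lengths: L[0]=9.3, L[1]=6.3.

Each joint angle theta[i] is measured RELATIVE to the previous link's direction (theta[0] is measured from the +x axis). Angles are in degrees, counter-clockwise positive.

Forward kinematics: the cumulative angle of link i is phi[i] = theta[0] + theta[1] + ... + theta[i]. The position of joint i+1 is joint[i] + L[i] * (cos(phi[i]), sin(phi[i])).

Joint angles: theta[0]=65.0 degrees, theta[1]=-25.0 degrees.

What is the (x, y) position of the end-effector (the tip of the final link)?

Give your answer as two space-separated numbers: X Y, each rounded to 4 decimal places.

joint[0] = (0.0000, 0.0000)  (base)
link 0: phi[0] = 65 = 65 deg
  cos(65 deg) = 0.4226, sin(65 deg) = 0.9063
  joint[1] = (0.0000, 0.0000) + 9.3 * (0.4226, 0.9063) = (0.0000 + 3.9303, 0.0000 + 8.4287) = (3.9303, 8.4287)
link 1: phi[1] = 65 + -25 = 40 deg
  cos(40 deg) = 0.7660, sin(40 deg) = 0.6428
  joint[2] = (3.9303, 8.4287) + 6.3 * (0.7660, 0.6428) = (3.9303 + 4.8261, 8.4287 + 4.0496) = (8.7564, 12.4782)
End effector: (8.7564, 12.4782)

Answer: 8.7564 12.4782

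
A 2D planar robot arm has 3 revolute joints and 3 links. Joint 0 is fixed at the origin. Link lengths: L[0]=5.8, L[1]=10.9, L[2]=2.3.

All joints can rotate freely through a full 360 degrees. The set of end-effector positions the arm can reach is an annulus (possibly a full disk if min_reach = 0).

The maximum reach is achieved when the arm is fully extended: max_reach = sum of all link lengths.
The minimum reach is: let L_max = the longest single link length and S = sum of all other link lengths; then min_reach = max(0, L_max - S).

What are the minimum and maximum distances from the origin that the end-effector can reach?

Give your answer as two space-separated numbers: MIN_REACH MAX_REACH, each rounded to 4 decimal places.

Answer: 2.8000 19.0000

Derivation:
Link lengths: [5.8, 10.9, 2.3]
max_reach = 5.8 + 10.9 + 2.3 = 19
L_max = max([5.8, 10.9, 2.3]) = 10.9
S (sum of others) = 19 - 10.9 = 8.1
min_reach = max(0, 10.9 - 8.1) = max(0, 2.8) = 2.8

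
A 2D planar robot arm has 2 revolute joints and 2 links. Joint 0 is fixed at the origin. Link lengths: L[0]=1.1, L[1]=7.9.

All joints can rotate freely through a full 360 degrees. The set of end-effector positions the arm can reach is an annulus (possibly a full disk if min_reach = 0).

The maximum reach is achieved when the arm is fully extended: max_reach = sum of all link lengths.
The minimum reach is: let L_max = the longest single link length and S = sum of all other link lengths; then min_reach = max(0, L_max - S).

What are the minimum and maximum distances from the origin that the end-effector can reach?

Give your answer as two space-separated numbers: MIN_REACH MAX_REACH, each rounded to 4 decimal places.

Answer: 6.8000 9.0000

Derivation:
Link lengths: [1.1, 7.9]
max_reach = 1.1 + 7.9 = 9
L_max = max([1.1, 7.9]) = 7.9
S (sum of others) = 9 - 7.9 = 1.1
min_reach = max(0, 7.9 - 1.1) = max(0, 6.8) = 6.8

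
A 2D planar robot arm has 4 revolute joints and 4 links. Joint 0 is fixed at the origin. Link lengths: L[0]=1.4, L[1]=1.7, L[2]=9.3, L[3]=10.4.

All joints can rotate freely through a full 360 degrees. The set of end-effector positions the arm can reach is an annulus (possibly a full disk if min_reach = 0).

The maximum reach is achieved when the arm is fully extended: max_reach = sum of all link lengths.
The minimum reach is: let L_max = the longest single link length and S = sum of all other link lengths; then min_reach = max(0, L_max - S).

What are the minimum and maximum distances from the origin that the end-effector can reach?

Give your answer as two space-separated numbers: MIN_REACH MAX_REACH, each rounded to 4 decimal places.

Answer: 0.0000 22.8000

Derivation:
Link lengths: [1.4, 1.7, 9.3, 10.4]
max_reach = 1.4 + 1.7 + 9.3 + 10.4 = 22.8
L_max = max([1.4, 1.7, 9.3, 10.4]) = 10.4
S (sum of others) = 22.8 - 10.4 = 12.4
min_reach = max(0, 10.4 - 12.4) = max(0, -2) = 0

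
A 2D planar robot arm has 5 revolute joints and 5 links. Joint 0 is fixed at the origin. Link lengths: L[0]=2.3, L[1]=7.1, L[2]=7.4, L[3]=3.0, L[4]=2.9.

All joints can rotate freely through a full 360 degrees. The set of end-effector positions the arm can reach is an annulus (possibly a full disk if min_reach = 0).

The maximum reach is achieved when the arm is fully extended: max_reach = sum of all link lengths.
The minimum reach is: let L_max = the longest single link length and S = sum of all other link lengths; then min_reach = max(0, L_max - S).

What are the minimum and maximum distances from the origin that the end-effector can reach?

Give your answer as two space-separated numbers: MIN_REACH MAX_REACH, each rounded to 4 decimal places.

Link lengths: [2.3, 7.1, 7.4, 3.0, 2.9]
max_reach = 2.3 + 7.1 + 7.4 + 3 + 2.9 = 22.7
L_max = max([2.3, 7.1, 7.4, 3.0, 2.9]) = 7.4
S (sum of others) = 22.7 - 7.4 = 15.3
min_reach = max(0, 7.4 - 15.3) = max(0, -7.9) = 0

Answer: 0.0000 22.7000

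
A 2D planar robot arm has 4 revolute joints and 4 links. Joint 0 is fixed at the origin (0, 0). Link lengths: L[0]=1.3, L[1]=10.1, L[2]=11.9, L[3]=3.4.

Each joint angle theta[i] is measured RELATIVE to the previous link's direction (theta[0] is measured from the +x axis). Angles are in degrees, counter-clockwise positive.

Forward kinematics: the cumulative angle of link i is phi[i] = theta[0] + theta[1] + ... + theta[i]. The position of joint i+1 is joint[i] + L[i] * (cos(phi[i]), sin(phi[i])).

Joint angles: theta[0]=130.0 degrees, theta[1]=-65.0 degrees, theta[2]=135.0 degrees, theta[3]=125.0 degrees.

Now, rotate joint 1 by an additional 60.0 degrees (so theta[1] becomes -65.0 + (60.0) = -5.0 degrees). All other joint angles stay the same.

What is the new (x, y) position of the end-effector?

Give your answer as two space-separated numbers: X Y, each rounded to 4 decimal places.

joint[0] = (0.0000, 0.0000)  (base)
link 0: phi[0] = 130 = 130 deg
  cos(130 deg) = -0.6428, sin(130 deg) = 0.7660
  joint[1] = (0.0000, 0.0000) + 1.3 * (-0.6428, 0.7660) = (0.0000 + -0.8356, 0.0000 + 0.9959) = (-0.8356, 0.9959)
link 1: phi[1] = 130 + -5 = 125 deg
  cos(125 deg) = -0.5736, sin(125 deg) = 0.8192
  joint[2] = (-0.8356, 0.9959) + 10.1 * (-0.5736, 0.8192) = (-0.8356 + -5.7931, 0.9959 + 8.2734) = (-6.6287, 9.2693)
link 2: phi[2] = 130 + -5 + 135 = 260 deg
  cos(260 deg) = -0.1736, sin(260 deg) = -0.9848
  joint[3] = (-6.6287, 9.2693) + 11.9 * (-0.1736, -0.9848) = (-6.6287 + -2.0664, 9.2693 + -11.7192) = (-8.6952, -2.4499)
link 3: phi[3] = 130 + -5 + 135 + 125 = 385 deg
  cos(385 deg) = 0.9063, sin(385 deg) = 0.4226
  joint[4] = (-8.6952, -2.4499) + 3.4 * (0.9063, 0.4226) = (-8.6952 + 3.0814, -2.4499 + 1.4369) = (-5.6137, -1.0130)
End effector: (-5.6137, -1.0130)

Answer: -5.6137 -1.0130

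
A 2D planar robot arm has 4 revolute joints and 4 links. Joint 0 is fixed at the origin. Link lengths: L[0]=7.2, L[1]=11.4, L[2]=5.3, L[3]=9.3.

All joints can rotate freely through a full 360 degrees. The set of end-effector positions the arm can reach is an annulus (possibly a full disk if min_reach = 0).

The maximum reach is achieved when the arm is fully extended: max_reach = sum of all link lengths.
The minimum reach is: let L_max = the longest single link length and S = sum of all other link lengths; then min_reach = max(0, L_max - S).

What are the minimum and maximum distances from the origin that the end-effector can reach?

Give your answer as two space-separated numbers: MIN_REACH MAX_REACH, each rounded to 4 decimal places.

Answer: 0.0000 33.2000

Derivation:
Link lengths: [7.2, 11.4, 5.3, 9.3]
max_reach = 7.2 + 11.4 + 5.3 + 9.3 = 33.2
L_max = max([7.2, 11.4, 5.3, 9.3]) = 11.4
S (sum of others) = 33.2 - 11.4 = 21.8
min_reach = max(0, 11.4 - 21.8) = max(0, -10.4) = 0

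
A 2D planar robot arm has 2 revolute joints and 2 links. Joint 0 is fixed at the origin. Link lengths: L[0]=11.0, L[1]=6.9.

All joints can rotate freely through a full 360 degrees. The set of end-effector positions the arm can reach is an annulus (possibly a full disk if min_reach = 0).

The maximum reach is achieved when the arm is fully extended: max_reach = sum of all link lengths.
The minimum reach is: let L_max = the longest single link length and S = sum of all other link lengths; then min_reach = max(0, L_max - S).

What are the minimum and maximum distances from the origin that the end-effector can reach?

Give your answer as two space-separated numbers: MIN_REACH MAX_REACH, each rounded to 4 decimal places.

Link lengths: [11.0, 6.9]
max_reach = 11 + 6.9 = 17.9
L_max = max([11.0, 6.9]) = 11
S (sum of others) = 17.9 - 11 = 6.9
min_reach = max(0, 11 - 6.9) = max(0, 4.1) = 4.1

Answer: 4.1000 17.9000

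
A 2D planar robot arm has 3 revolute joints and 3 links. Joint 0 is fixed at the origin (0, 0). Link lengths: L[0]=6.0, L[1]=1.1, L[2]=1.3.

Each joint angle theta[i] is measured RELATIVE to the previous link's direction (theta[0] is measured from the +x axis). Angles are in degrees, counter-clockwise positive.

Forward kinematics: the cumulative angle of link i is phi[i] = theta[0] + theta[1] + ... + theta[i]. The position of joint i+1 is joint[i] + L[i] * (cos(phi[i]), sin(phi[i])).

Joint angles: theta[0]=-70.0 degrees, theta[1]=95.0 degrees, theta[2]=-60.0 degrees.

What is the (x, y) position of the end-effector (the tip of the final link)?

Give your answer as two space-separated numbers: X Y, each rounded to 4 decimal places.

joint[0] = (0.0000, 0.0000)  (base)
link 0: phi[0] = -70 = -70 deg
  cos(-70 deg) = 0.3420, sin(-70 deg) = -0.9397
  joint[1] = (0.0000, 0.0000) + 6 * (0.3420, -0.9397) = (0.0000 + 2.0521, 0.0000 + -5.6382) = (2.0521, -5.6382)
link 1: phi[1] = -70 + 95 = 25 deg
  cos(25 deg) = 0.9063, sin(25 deg) = 0.4226
  joint[2] = (2.0521, -5.6382) + 1.1 * (0.9063, 0.4226) = (2.0521 + 0.9969, -5.6382 + 0.4649) = (3.0491, -5.1733)
link 2: phi[2] = -70 + 95 + -60 = -35 deg
  cos(-35 deg) = 0.8192, sin(-35 deg) = -0.5736
  joint[3] = (3.0491, -5.1733) + 1.3 * (0.8192, -0.5736) = (3.0491 + 1.0649, -5.1733 + -0.7456) = (4.1140, -5.9189)
End effector: (4.1140, -5.9189)

Answer: 4.1140 -5.9189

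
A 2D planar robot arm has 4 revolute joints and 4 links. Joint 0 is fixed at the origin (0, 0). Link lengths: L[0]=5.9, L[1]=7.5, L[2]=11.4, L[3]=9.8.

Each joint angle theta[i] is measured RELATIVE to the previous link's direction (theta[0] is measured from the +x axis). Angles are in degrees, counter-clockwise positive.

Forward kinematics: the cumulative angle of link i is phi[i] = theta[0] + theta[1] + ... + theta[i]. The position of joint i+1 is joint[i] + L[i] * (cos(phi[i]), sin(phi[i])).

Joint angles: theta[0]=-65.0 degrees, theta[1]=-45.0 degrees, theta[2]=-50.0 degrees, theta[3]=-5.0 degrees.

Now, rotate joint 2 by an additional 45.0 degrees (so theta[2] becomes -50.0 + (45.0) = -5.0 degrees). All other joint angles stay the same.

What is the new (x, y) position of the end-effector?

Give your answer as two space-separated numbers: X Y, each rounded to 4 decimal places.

joint[0] = (0.0000, 0.0000)  (base)
link 0: phi[0] = -65 = -65 deg
  cos(-65 deg) = 0.4226, sin(-65 deg) = -0.9063
  joint[1] = (0.0000, 0.0000) + 5.9 * (0.4226, -0.9063) = (0.0000 + 2.4934, 0.0000 + -5.3472) = (2.4934, -5.3472)
link 1: phi[1] = -65 + -45 = -110 deg
  cos(-110 deg) = -0.3420, sin(-110 deg) = -0.9397
  joint[2] = (2.4934, -5.3472) + 7.5 * (-0.3420, -0.9397) = (2.4934 + -2.5652, -5.3472 + -7.0477) = (-0.0717, -12.3949)
link 2: phi[2] = -65 + -45 + -5 = -115 deg
  cos(-115 deg) = -0.4226, sin(-115 deg) = -0.9063
  joint[3] = (-0.0717, -12.3949) + 11.4 * (-0.4226, -0.9063) = (-0.0717 + -4.8178, -12.3949 + -10.3319) = (-4.8896, -22.7268)
link 3: phi[3] = -65 + -45 + -5 + -5 = -120 deg
  cos(-120 deg) = -0.5000, sin(-120 deg) = -0.8660
  joint[4] = (-4.8896, -22.7268) + 9.8 * (-0.5000, -0.8660) = (-4.8896 + -4.9000, -22.7268 + -8.4870) = (-9.7896, -31.2139)
End effector: (-9.7896, -31.2139)

Answer: -9.7896 -31.2139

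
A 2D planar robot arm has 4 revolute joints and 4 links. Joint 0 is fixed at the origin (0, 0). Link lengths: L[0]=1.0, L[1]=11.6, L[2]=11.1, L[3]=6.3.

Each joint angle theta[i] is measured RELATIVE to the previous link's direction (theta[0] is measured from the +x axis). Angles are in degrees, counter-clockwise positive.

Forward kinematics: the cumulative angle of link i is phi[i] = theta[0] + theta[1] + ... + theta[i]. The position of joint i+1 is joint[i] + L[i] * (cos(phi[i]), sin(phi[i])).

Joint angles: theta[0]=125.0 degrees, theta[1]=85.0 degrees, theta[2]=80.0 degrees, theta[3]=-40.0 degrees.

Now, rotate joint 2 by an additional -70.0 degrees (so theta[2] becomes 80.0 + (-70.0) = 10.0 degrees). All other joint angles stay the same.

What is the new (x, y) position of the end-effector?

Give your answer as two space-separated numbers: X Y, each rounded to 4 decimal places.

joint[0] = (0.0000, 0.0000)  (base)
link 0: phi[0] = 125 = 125 deg
  cos(125 deg) = -0.5736, sin(125 deg) = 0.8192
  joint[1] = (0.0000, 0.0000) + 1 * (-0.5736, 0.8192) = (0.0000 + -0.5736, 0.0000 + 0.8192) = (-0.5736, 0.8192)
link 1: phi[1] = 125 + 85 = 210 deg
  cos(210 deg) = -0.8660, sin(210 deg) = -0.5000
  joint[2] = (-0.5736, 0.8192) + 11.6 * (-0.8660, -0.5000) = (-0.5736 + -10.0459, 0.8192 + -5.8000) = (-10.6195, -4.9808)
link 2: phi[2] = 125 + 85 + 10 = 220 deg
  cos(220 deg) = -0.7660, sin(220 deg) = -0.6428
  joint[3] = (-10.6195, -4.9808) + 11.1 * (-0.7660, -0.6428) = (-10.6195 + -8.5031, -4.9808 + -7.1349) = (-19.1226, -12.1158)
link 3: phi[3] = 125 + 85 + 10 + -40 = 180 deg
  cos(180 deg) = -1.0000, sin(180 deg) = 0.0000
  joint[4] = (-19.1226, -12.1158) + 6.3 * (-1.0000, 0.0000) = (-19.1226 + -6.3000, -12.1158 + 0.0000) = (-25.4226, -12.1158)
End effector: (-25.4226, -12.1158)

Answer: -25.4226 -12.1158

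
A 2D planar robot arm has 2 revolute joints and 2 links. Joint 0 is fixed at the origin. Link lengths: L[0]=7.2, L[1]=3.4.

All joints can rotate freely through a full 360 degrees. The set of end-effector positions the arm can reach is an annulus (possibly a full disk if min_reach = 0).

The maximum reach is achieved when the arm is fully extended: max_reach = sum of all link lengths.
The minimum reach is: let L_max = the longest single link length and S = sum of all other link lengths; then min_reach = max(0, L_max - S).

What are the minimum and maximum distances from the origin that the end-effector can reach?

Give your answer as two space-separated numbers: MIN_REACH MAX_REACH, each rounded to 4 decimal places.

Answer: 3.8000 10.6000

Derivation:
Link lengths: [7.2, 3.4]
max_reach = 7.2 + 3.4 = 10.6
L_max = max([7.2, 3.4]) = 7.2
S (sum of others) = 10.6 - 7.2 = 3.4
min_reach = max(0, 7.2 - 3.4) = max(0, 3.8) = 3.8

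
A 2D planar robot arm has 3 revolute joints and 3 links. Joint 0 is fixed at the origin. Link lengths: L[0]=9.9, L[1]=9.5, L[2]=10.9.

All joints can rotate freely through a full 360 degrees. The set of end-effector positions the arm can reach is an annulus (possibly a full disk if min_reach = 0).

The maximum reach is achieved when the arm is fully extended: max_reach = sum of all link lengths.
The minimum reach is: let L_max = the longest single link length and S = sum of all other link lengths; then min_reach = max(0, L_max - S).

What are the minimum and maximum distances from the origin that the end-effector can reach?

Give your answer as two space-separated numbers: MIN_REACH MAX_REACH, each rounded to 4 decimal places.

Link lengths: [9.9, 9.5, 10.9]
max_reach = 9.9 + 9.5 + 10.9 = 30.3
L_max = max([9.9, 9.5, 10.9]) = 10.9
S (sum of others) = 30.3 - 10.9 = 19.4
min_reach = max(0, 10.9 - 19.4) = max(0, -8.5) = 0

Answer: 0.0000 30.3000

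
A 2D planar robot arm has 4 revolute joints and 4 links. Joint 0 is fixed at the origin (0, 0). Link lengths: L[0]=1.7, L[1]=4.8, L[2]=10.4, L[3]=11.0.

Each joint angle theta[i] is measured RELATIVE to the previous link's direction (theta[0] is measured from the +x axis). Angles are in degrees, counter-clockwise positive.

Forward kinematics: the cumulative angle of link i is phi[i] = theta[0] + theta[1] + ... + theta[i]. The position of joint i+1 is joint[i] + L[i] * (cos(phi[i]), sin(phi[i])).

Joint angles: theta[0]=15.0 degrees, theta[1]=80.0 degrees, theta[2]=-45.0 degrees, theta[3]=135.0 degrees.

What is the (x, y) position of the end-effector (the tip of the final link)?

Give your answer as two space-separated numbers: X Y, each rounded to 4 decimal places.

Answer: -3.0494 12.2299

Derivation:
joint[0] = (0.0000, 0.0000)  (base)
link 0: phi[0] = 15 = 15 deg
  cos(15 deg) = 0.9659, sin(15 deg) = 0.2588
  joint[1] = (0.0000, 0.0000) + 1.7 * (0.9659, 0.2588) = (0.0000 + 1.6421, 0.0000 + 0.4400) = (1.6421, 0.4400)
link 1: phi[1] = 15 + 80 = 95 deg
  cos(95 deg) = -0.0872, sin(95 deg) = 0.9962
  joint[2] = (1.6421, 0.4400) + 4.8 * (-0.0872, 0.9962) = (1.6421 + -0.4183, 0.4400 + 4.7817) = (1.2237, 5.2217)
link 2: phi[2] = 15 + 80 + -45 = 50 deg
  cos(50 deg) = 0.6428, sin(50 deg) = 0.7660
  joint[3] = (1.2237, 5.2217) + 10.4 * (0.6428, 0.7660) = (1.2237 + 6.6850, 5.2217 + 7.9669) = (7.9087, 13.1886)
link 3: phi[3] = 15 + 80 + -45 + 135 = 185 deg
  cos(185 deg) = -0.9962, sin(185 deg) = -0.0872
  joint[4] = (7.9087, 13.1886) + 11 * (-0.9962, -0.0872) = (7.9087 + -10.9581, 13.1886 + -0.9587) = (-3.0494, 12.2299)
End effector: (-3.0494, 12.2299)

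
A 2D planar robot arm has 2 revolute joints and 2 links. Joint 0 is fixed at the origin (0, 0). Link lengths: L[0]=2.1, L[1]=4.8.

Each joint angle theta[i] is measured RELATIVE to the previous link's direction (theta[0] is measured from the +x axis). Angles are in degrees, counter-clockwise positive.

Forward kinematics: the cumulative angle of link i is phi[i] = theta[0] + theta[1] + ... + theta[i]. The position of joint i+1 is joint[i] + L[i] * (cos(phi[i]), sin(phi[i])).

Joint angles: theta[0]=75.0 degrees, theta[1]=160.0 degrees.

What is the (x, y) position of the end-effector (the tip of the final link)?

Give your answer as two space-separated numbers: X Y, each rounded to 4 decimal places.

joint[0] = (0.0000, 0.0000)  (base)
link 0: phi[0] = 75 = 75 deg
  cos(75 deg) = 0.2588, sin(75 deg) = 0.9659
  joint[1] = (0.0000, 0.0000) + 2.1 * (0.2588, 0.9659) = (0.0000 + 0.5435, 0.0000 + 2.0284) = (0.5435, 2.0284)
link 1: phi[1] = 75 + 160 = 235 deg
  cos(235 deg) = -0.5736, sin(235 deg) = -0.8192
  joint[2] = (0.5435, 2.0284) + 4.8 * (-0.5736, -0.8192) = (0.5435 + -2.7532, 2.0284 + -3.9319) = (-2.2096, -1.9035)
End effector: (-2.2096, -1.9035)

Answer: -2.2096 -1.9035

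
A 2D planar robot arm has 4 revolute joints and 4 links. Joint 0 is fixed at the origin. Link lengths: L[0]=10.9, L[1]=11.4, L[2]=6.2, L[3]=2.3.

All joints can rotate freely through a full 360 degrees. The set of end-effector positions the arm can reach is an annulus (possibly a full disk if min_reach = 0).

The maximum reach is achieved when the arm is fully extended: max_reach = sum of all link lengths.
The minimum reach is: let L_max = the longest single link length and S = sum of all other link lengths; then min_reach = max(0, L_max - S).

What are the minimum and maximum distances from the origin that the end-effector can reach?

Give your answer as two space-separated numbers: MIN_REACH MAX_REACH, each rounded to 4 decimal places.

Answer: 0.0000 30.8000

Derivation:
Link lengths: [10.9, 11.4, 6.2, 2.3]
max_reach = 10.9 + 11.4 + 6.2 + 2.3 = 30.8
L_max = max([10.9, 11.4, 6.2, 2.3]) = 11.4
S (sum of others) = 30.8 - 11.4 = 19.4
min_reach = max(0, 11.4 - 19.4) = max(0, -8) = 0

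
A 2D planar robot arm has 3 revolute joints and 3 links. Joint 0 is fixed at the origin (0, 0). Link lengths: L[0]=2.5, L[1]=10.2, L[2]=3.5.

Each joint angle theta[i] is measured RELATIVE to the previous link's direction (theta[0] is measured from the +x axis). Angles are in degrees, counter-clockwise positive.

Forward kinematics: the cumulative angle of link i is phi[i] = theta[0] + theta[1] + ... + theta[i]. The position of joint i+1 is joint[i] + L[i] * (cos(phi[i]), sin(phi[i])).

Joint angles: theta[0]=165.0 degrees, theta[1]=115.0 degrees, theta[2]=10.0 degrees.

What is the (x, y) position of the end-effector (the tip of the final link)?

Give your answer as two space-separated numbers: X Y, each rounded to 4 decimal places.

Answer: 0.5535 -12.6869

Derivation:
joint[0] = (0.0000, 0.0000)  (base)
link 0: phi[0] = 165 = 165 deg
  cos(165 deg) = -0.9659, sin(165 deg) = 0.2588
  joint[1] = (0.0000, 0.0000) + 2.5 * (-0.9659, 0.2588) = (0.0000 + -2.4148, 0.0000 + 0.6470) = (-2.4148, 0.6470)
link 1: phi[1] = 165 + 115 = 280 deg
  cos(280 deg) = 0.1736, sin(280 deg) = -0.9848
  joint[2] = (-2.4148, 0.6470) + 10.2 * (0.1736, -0.9848) = (-2.4148 + 1.7712, 0.6470 + -10.0450) = (-0.6436, -9.3980)
link 2: phi[2] = 165 + 115 + 10 = 290 deg
  cos(290 deg) = 0.3420, sin(290 deg) = -0.9397
  joint[3] = (-0.6436, -9.3980) + 3.5 * (0.3420, -0.9397) = (-0.6436 + 1.1971, -9.3980 + -3.2889) = (0.5535, -12.6869)
End effector: (0.5535, -12.6869)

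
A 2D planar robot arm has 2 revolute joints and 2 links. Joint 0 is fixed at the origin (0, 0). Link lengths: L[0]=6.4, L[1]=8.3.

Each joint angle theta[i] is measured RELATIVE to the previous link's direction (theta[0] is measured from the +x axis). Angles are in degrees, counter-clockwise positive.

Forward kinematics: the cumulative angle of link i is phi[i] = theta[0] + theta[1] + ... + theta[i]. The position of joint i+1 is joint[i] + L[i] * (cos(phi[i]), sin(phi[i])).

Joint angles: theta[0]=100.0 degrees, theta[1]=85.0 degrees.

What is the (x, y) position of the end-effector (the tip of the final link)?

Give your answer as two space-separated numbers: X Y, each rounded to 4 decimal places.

Answer: -9.3798 5.5794

Derivation:
joint[0] = (0.0000, 0.0000)  (base)
link 0: phi[0] = 100 = 100 deg
  cos(100 deg) = -0.1736, sin(100 deg) = 0.9848
  joint[1] = (0.0000, 0.0000) + 6.4 * (-0.1736, 0.9848) = (0.0000 + -1.1113, 0.0000 + 6.3028) = (-1.1113, 6.3028)
link 1: phi[1] = 100 + 85 = 185 deg
  cos(185 deg) = -0.9962, sin(185 deg) = -0.0872
  joint[2] = (-1.1113, 6.3028) + 8.3 * (-0.9962, -0.0872) = (-1.1113 + -8.2684, 6.3028 + -0.7234) = (-9.3798, 5.5794)
End effector: (-9.3798, 5.5794)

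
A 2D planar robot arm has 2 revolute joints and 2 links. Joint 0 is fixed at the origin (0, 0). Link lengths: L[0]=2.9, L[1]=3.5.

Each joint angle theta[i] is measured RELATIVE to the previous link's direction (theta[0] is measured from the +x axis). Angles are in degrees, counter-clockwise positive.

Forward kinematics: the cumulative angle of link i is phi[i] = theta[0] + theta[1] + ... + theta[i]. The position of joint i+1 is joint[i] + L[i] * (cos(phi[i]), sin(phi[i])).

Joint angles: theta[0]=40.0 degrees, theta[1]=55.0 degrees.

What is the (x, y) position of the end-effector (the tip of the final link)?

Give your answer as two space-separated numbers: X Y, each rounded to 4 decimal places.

joint[0] = (0.0000, 0.0000)  (base)
link 0: phi[0] = 40 = 40 deg
  cos(40 deg) = 0.7660, sin(40 deg) = 0.6428
  joint[1] = (0.0000, 0.0000) + 2.9 * (0.7660, 0.6428) = (0.0000 + 2.2215, 0.0000 + 1.8641) = (2.2215, 1.8641)
link 1: phi[1] = 40 + 55 = 95 deg
  cos(95 deg) = -0.0872, sin(95 deg) = 0.9962
  joint[2] = (2.2215, 1.8641) + 3.5 * (-0.0872, 0.9962) = (2.2215 + -0.3050, 1.8641 + 3.4867) = (1.9165, 5.3508)
End effector: (1.9165, 5.3508)

Answer: 1.9165 5.3508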